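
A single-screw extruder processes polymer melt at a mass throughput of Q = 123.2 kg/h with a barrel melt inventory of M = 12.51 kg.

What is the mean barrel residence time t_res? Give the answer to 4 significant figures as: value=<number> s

Throughput in SI: Q_s = 123.2 kg/h ÷ 3600 s/h = 0.0342222 kg/s
t_res = M / Q_s = 12.51 ÷ 0.0342222 = 365.552 s

value=365.6 s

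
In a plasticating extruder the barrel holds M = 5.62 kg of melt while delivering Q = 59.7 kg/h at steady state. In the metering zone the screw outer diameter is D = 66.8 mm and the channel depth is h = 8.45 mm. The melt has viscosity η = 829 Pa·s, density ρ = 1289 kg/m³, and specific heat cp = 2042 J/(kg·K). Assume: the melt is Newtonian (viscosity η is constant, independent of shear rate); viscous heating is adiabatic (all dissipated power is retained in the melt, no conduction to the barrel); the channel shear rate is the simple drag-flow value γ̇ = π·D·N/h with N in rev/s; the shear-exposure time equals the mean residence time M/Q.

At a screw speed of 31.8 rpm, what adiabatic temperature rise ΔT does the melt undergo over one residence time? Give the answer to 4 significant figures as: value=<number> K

Convert throughput: Q = 59.7 kg/h = 59.7/3600 = 0.0165833 kg/s
Mean residence time: t_res = M/Q_s = 5.62 kg / 0.0165833 kg/s = 338.894 s
D = 66.8 mm = 0.0668 m;  h = 8.45 mm = 0.00845 m;  N = 31.8 rpm / 60 = 0.53 rev/s
Shear rate: γ̇ = πDN/h = π·0.0668·0.53/0.00845 = 13.1627 s⁻¹
Adiabatic rise: ΔT = η γ̇² t_res / (ρ cp) = 829·(13.1627)²·338.894 / (1289·2042) = 18.4927 K

value=18.49 K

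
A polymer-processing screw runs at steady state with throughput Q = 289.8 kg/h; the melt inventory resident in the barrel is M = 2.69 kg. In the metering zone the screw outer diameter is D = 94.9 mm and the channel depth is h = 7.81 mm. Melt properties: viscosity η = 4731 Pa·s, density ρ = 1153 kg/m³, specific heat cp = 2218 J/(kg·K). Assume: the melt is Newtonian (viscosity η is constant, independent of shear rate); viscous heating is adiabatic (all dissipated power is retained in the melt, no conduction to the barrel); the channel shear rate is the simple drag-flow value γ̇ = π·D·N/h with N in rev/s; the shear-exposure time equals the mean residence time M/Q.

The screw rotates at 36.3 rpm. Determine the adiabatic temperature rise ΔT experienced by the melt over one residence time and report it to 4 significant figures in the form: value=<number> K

value=32.97 K

Convert throughput: Q = 289.8 kg/h = 289.8/3600 = 0.0805 kg/s
t_res = M / Q_s = 2.69 ÷ 0.0805 = 33.4161 s
D = 94.9 mm = 0.0949 m;  h = 7.81 mm = 0.00781 m;  N = 36.3 rpm / 60 = 0.605 rev/s
Shear rate: γ̇ = πDN/h = π·0.0949·0.605/0.00781 = 23.0951 s⁻¹
ΔT = η·γ̇²·t_res / (ρ·cp) = 4731 · (23.0951)² · 33.4161 / (1153 · 2218) = 32.9731 K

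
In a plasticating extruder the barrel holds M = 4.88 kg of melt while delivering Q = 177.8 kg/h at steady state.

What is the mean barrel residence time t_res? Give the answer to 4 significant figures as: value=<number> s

Convert throughput: Q = 177.8 kg/h = 177.8/3600 = 0.0493889 kg/s
t_res = M / Q_s = 4.88 ÷ 0.0493889 = 98.8076 s

value=98.81 s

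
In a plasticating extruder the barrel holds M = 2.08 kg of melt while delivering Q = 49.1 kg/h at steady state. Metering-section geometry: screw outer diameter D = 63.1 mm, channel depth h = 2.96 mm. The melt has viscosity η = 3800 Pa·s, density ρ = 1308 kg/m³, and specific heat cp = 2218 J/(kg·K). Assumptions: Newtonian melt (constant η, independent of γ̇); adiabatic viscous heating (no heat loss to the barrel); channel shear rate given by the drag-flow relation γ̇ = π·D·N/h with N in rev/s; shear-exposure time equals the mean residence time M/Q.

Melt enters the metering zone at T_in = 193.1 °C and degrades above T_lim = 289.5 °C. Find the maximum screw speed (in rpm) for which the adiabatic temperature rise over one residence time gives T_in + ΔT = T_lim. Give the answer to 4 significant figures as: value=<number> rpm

value=19.68 rpm

Q_s = Q / 3600 = 49.1 / 3600 = 0.0136389 kg/s
t_res = M / Q_s = 2.08 / 0.0136389 = 152.505 s
D = 63.1 mm = 0.0631 m;  h = 2.96 mm = 0.00296 m
ΔT_a = T_lim − T_in = 289.5 − 193.1 = 96.4 K
γ̇_max² = ΔT_a·ρ·cp/(η·t_res) = 96.4·1308·2218/(3800·152.505) = 482.59 s⁻²
γ̇_max = √482.59 = 21.9679 s⁻¹
Solve γ̇ = πDN/h for N: N_max = γ̇_max·h/(π·D) = 21.9679 × 0.00296 / (π × 0.0631) = 0.328021 rev/s = 19.6813 rpm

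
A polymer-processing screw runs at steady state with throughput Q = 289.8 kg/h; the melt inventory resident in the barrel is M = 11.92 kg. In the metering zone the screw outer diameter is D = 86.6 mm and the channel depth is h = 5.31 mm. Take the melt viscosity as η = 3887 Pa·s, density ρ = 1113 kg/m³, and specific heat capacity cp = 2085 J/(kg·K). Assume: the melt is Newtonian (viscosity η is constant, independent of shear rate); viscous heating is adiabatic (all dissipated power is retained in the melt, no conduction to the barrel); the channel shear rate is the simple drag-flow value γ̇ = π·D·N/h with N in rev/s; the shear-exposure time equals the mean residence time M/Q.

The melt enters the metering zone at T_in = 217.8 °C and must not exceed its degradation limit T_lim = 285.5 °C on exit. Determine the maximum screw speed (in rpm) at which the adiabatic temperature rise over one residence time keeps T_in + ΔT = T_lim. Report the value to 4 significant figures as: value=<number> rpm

value=19.35 rpm

Q_s = Q / 3600 = 289.8 / 3600 = 0.0805 kg/s
Mean residence time: t_res = M/Q_s = 11.92 kg / 0.0805 kg/s = 148.075 s
Geometry in SI: D = 86.6 mm → 0.0866 m, h = 5.31 mm → 0.00531 m
ΔT_a = T_lim − T_in = 285.5 − 217.8 = 67.7 K
γ̇_max² = ΔT_a·ρ·cp/(η·t_res) = 67.7·1113·2085/(3887·148.075) = 272.957 s⁻²
γ̇_max = √272.957 = 16.5214 s⁻¹
N_max = γ̇_max h / (πD) = 16.5214·0.00531/(π·0.0866) = 0.322459 rev/s → ×60 = 19.3475 rpm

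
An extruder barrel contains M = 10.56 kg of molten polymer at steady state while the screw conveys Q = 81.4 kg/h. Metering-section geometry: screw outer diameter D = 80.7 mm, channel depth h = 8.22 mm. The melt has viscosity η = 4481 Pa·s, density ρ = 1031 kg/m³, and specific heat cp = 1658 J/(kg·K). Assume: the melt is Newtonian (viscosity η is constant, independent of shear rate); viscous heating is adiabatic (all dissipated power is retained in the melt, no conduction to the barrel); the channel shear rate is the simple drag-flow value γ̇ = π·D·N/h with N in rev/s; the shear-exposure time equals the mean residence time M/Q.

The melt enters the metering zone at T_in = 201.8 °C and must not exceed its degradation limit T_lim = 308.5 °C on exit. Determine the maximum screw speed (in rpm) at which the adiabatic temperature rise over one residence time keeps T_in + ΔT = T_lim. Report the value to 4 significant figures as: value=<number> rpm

value=18.16 rpm

Q_s = Q / 3600 = 81.4 / 3600 = 0.0226111 kg/s
t_res = M / Q_s = 10.56 / 0.0226111 = 467.027 s
D = 80.7 mm = 0.0807 m;  h = 8.22 mm = 0.00822 m
Allowable rise: ΔT_a = T_lim − T_in = 308.5 − 201.8 = 106.7 K
Invert ΔT = ηγ̇²t_res/(ρcp) for γ̇: γ̇_max² = ΔT_a ρ cp / (η t_res) = 106.7·1031·1658 / (4481·467.027) = 87.1547 s⁻²
Take the square root: γ̇_max = √(87.1547) = 9.33567 s⁻¹
N_max = γ̇_max h / (πD) = 9.33567·0.00822/(π·0.0807) = 0.302687 rev/s → ×60 = 18.1612 rpm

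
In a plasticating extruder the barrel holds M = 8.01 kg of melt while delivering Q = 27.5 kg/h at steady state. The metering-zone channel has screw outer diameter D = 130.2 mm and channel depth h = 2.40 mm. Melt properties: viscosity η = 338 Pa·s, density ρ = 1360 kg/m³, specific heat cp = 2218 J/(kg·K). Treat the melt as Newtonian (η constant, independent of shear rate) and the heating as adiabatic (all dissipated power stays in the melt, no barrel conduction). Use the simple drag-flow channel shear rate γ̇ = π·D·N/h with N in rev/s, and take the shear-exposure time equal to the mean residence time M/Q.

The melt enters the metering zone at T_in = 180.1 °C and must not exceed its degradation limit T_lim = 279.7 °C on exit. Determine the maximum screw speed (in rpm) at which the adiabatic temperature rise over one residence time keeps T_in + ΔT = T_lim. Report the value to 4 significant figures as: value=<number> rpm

Q_s = Q / 3600 = 27.5 / 3600 = 0.00763889 kg/s
Mean residence time: t_res = M/Q_s = 8.01 kg / 0.00763889 kg/s = 1048.58 s
Geometry in SI: D = 130.2 mm → 0.1302 m, h = 2.40 mm → 0.0024 m
ΔT_a = T_lim − T_in = 279.7 °C − 180.1 °C = 99.6 K
γ̇_max² = ΔT_a·ρ·cp/(η·t_res) = 99.6·1360·2218/(338·1048.58) = 847.697 s⁻²
γ̇_max = sqrt(847.697) = 29.1152 s⁻¹
N_max = γ̇_max·h / (π·D) = 29.1152 · 0.0024 / (π · 0.1302) = 0.170833 rev/s = 10.25 rpm

value=10.25 rpm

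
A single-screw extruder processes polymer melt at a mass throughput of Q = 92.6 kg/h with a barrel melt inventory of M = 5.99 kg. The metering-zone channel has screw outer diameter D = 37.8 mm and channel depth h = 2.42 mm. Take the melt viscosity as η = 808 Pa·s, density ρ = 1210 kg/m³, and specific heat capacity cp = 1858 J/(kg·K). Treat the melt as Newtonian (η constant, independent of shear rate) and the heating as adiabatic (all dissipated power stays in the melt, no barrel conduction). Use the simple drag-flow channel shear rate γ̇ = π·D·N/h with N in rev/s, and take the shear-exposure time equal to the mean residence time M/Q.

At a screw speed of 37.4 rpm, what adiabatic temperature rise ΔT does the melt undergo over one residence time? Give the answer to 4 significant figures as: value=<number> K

value=78.31 K

Convert throughput: Q = 92.6 kg/h = 92.6/3600 = 0.0257222 kg/s
t_res = M / Q_s = 5.99 ÷ 0.0257222 = 232.873 s
Geometry in metres: D = 37.8 mm → 0.0378 m, h = 2.42 mm → 0.00242 m; screw speed N = 37.4 rpm = 0.623333 rev/s
γ̇ = π·D·N / h = π · 0.0378 · 0.623333 / 0.00242 = 30.5877 s⁻¹
Adiabatic rise: ΔT = η γ̇² t_res / (ρ cp) = 808·(30.5877)²·232.873 / (1210·1858) = 78.3054 K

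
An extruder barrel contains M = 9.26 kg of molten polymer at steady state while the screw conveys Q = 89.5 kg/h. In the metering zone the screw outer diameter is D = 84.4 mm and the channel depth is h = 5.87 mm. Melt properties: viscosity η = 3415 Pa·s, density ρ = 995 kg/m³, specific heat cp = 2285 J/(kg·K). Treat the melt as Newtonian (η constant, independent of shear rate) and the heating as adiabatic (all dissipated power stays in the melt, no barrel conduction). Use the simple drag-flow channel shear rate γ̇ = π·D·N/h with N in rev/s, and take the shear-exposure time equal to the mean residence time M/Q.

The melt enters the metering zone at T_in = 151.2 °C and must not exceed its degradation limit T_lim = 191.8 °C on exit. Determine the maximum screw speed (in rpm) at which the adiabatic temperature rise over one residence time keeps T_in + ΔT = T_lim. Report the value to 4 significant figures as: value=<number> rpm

Throughput in SI: Q_s = 89.5 kg/h ÷ 3600 s/h = 0.0248611 kg/s
t_res = M / Q_s = 9.26 ÷ 0.0248611 = 372.469 s
Geometry in SI: D = 84.4 mm → 0.0844 m, h = 5.87 mm → 0.00587 m
ΔT_a = T_lim − T_in = 191.8 − 151.2 = 40.6 K
γ̇_max² = ΔT_a·ρ·cp / (η·t_res) = [40.6 × 995 × 2285] / [3415 × 372.469] = 72.5695 s⁻²
γ̇_max = sqrt(72.5695) = 8.51877 s⁻¹
N_max = γ̇_max·h / (π·D) = 8.51877 · 0.00587 / (π · 0.0844) = 0.188592 rev/s = 11.3155 rpm

value=11.32 rpm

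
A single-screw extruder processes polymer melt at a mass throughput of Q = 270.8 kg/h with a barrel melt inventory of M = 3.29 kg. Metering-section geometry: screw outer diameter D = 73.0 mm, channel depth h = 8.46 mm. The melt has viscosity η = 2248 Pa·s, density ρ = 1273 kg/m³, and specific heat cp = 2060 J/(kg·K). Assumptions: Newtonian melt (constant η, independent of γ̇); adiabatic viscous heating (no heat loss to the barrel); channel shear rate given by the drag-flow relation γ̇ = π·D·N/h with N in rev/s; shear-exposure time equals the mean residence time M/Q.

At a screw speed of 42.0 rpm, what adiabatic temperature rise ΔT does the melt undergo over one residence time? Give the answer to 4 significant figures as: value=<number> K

Throughput in SI: Q_s = 270.8 kg/h ÷ 3600 s/h = 0.0752222 kg/s
Mean residence time: t_res = M/Q_s = 3.29 kg / 0.0752222 kg/s = 43.7371 s
Convert to SI: D = 0.073 m, h = 0.00846 m, N = 42.0/60 = 0.7 rev/s
γ̇ = π D N / h = (π)(0.073)(0.7) / 0.00846 = 18.9758 s⁻¹
ΔT = η·γ̇²·t_res/(ρ·cp) = [2248 × 18.9758² × 43.7371] / [1273 × 2060] = 13.5005 K

value=13.50 K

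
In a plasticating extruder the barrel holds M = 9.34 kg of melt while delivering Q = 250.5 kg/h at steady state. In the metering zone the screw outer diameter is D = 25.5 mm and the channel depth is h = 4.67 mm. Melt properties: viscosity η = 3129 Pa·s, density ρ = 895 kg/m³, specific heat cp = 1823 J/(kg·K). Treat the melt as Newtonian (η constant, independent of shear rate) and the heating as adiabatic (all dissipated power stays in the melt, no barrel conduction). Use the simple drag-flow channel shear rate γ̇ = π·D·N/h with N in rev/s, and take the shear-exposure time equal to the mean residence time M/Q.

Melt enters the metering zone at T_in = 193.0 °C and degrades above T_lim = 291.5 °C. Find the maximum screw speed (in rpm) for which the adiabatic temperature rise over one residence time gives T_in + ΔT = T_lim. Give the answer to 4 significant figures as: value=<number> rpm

value=68.42 rpm

Convert throughput: Q = 250.5 kg/h = 250.5/3600 = 0.0695833 kg/s
t_res = M / Q_s = 9.34 / 0.0695833 = 134.228 s
Convert to metres: D = 0.0255 m, h = 0.00467 m
ΔT_a = T_lim − T_in = 291.5 − 193.0 = 98.5 K
γ̇_max² = ΔT_a·ρ·cp / (η·t_res) = [98.5 × 895 × 1823] / [3129 × 134.228] = 382.647 s⁻²
Take the square root: γ̇_max = √(382.647) = 19.5614 s⁻¹
N_max = γ̇_max h / (πD) = 19.5614·0.00467/(π·0.0255) = 1.14032 rev/s → ×60 = 68.4191 rpm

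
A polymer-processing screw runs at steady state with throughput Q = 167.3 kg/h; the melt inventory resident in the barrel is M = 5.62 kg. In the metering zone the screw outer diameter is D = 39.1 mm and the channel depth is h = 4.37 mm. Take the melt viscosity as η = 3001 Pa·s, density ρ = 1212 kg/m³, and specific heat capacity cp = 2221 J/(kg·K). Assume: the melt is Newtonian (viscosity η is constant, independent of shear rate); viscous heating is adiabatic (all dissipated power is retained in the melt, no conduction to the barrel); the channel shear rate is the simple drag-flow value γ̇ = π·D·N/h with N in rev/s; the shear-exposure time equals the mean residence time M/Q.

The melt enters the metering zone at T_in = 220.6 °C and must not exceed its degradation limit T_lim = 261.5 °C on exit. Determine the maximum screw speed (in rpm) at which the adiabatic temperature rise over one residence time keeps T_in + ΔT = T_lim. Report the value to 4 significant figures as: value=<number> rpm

Throughput in SI: Q_s = 167.3 kg/h ÷ 3600 s/h = 0.0464722 kg/s
Mean residence time: t_res = M/Q_s = 5.62 kg / 0.0464722 kg/s = 120.932 s
Convert to metres: D = 0.0391 m, h = 0.00437 m
Allowable rise: ΔT_a = T_lim − T_in = 261.5 − 220.6 = 40.9 K
Invert ΔT = ηγ̇²t_res/(ρcp) for γ̇: γ̇_max² = ΔT_a ρ cp / (η t_res) = 40.9·1212·2221 / (3001·120.932) = 303.365 s⁻²
Take the square root: γ̇_max = √(303.365) = 17.4174 s⁻¹
N_max = γ̇_max h / (πD) = 17.4174·0.00437/(π·0.0391) = 0.619637 rev/s → ×60 = 37.1782 rpm

value=37.18 rpm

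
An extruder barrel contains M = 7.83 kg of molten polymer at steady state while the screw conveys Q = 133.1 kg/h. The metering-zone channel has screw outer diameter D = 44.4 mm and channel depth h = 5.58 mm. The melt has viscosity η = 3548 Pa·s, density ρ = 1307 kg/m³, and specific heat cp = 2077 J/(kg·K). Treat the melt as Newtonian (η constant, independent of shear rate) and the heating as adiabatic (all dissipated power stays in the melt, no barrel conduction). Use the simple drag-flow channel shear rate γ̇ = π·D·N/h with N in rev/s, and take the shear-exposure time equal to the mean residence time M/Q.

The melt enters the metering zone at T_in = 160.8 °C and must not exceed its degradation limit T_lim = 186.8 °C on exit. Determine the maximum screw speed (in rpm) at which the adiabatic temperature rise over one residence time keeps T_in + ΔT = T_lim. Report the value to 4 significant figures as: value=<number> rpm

value=23.26 rpm

Convert throughput: Q = 133.1 kg/h = 133.1/3600 = 0.0369722 kg/s
t_res = M / Q_s = 7.83 / 0.0369722 = 211.781 s
D = 44.4 mm = 0.0444 m;  h = 5.58 mm = 0.00558 m
ΔT_a = T_lim − T_in = 186.8 − 160.8 = 26 K
Invert ΔT = ηγ̇²t_res/(ρcp) for γ̇: γ̇_max² = ΔT_a ρ cp / (η t_res) = 26·1307·2077 / (3548·211.781) = 93.9324 s⁻²
γ̇_max = sqrt(93.9324) = 9.69188 s⁻¹
N_max = γ̇_max h / (πD) = 9.69188·0.00558/(π·0.0444) = 0.387712 rev/s → ×60 = 23.2627 rpm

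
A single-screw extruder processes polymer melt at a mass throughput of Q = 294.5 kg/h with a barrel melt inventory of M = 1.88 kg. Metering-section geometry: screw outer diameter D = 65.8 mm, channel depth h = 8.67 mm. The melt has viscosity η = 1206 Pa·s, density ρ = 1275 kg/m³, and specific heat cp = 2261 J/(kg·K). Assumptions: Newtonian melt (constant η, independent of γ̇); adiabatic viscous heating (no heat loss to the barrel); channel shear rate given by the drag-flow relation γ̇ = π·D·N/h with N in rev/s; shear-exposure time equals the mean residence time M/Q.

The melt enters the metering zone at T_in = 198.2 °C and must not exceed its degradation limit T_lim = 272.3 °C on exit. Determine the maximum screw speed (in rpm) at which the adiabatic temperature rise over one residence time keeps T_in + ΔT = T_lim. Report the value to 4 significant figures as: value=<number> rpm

Convert throughput: Q = 294.5 kg/h = 294.5/3600 = 0.0818056 kg/s
t_res = M / Q_s = 1.88 / 0.0818056 = 22.9813 s
Convert to metres: D = 0.0658 m, h = 0.00867 m
Allowable rise: ΔT_a = T_lim − T_in = 272.3 − 198.2 = 74.1 K
γ̇_max² = ΔT_a·ρ·cp/(η·t_res) = 74.1·1275·2261/(1206·22.9813) = 7707.38 s⁻²
γ̇_max = sqrt(7707.38) = 87.7917 s⁻¹
N_max = γ̇_max h / (πD) = 87.7917·0.00867/(π·0.0658) = 3.68211 rev/s → ×60 = 220.927 rpm

value=220.9 rpm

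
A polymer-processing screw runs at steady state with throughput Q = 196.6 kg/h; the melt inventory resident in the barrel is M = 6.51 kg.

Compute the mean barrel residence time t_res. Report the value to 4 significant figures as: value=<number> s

value=119.2 s

Q_s = Q / 3600 = 196.6 / 3600 = 0.0546111 kg/s
Mean residence time: t_res = M/Q_s = 6.51 kg / 0.0546111 kg/s = 119.207 s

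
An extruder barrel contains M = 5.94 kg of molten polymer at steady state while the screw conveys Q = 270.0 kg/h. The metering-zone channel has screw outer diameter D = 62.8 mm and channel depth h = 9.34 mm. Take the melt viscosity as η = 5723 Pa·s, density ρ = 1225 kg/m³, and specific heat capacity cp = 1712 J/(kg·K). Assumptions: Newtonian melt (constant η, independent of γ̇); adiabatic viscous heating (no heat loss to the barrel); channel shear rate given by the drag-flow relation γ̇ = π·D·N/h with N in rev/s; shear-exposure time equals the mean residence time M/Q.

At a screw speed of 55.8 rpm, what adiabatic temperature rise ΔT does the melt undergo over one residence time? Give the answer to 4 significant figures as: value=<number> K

Throughput in SI: Q_s = 270.0 kg/h ÷ 3600 s/h = 0.075 kg/s
t_res = M / Q_s = 5.94 / 0.075 = 79.2 s
D = 62.8 mm = 0.0628 m;  h = 9.34 mm = 0.00934 m;  N = 55.8 rpm / 60 = 0.93 rev/s
γ̇ = π D N / h = (π)(0.0628)(0.93) / 0.00934 = 19.6447 s⁻¹
Adiabatic rise: ΔT = η γ̇² t_res / (ρ cp) = 5723·(19.6447)²·79.2 / (1225·1712) = 83.4066 K

value=83.41 K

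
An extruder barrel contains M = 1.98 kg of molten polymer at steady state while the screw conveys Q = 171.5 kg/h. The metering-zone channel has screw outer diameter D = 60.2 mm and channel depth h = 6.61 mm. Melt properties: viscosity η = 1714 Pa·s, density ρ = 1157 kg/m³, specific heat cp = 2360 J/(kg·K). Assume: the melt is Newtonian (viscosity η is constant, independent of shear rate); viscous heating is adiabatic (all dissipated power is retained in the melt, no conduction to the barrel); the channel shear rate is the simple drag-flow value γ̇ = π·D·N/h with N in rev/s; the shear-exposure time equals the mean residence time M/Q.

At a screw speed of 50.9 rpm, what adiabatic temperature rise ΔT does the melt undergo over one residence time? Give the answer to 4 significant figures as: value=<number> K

Convert throughput: Q = 171.5 kg/h = 171.5/3600 = 0.0476389 kg/s
Mean residence time: t_res = M/Q_s = 1.98 kg / 0.0476389 kg/s = 41.5627 s
Convert to SI: D = 0.0602 m, h = 0.00661 m, N = 50.9/60 = 0.848333 rev/s
γ̇ = π·D·N / h = π · 0.0602 · 0.848333 / 0.00661 = 24.2723 s⁻¹
Adiabatic rise: ΔT = η γ̇² t_res / (ρ cp) = 1714·(24.2723)²·41.5627 / (1157·2360) = 15.3706 K

value=15.37 K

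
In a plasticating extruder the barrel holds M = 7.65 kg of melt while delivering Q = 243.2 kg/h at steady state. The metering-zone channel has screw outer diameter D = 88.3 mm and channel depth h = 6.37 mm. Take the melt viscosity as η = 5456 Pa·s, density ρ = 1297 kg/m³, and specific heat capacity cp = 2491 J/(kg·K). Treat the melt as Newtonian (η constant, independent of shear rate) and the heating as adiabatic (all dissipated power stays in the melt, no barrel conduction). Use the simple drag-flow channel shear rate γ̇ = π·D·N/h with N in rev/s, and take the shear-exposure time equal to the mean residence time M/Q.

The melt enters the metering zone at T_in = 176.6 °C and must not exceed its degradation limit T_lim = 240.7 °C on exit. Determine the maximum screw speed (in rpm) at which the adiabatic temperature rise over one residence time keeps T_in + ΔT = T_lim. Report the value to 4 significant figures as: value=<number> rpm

value=25.22 rpm

Throughput in SI: Q_s = 243.2 kg/h ÷ 3600 s/h = 0.0675556 kg/s
Mean residence time: t_res = M/Q_s = 7.65 kg / 0.0675556 kg/s = 113.24 s
D = 88.3 mm = 0.0883 m;  h = 6.37 mm = 0.00637 m
Allowable rise: ΔT_a = T_lim − T_in = 240.7 − 176.6 = 64.1 K
Invert ΔT = ηγ̇²t_res/(ρcp) for γ̇: γ̇_max² = ΔT_a ρ cp / (η t_res) = 64.1·1297·2491 / (5456·113.24) = 335.195 s⁻²
γ̇_max = √335.195 = 18.3083 s⁻¹
Solve γ̇ = πDN/h for N: N_max = γ̇_max·h/(π·D) = 18.3083 × 0.00637 / (π × 0.0883) = 0.420414 rev/s = 25.2249 rpm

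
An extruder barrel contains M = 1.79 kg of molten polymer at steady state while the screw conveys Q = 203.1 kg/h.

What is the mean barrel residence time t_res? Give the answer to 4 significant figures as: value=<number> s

value=31.73 s

Q_s = Q / 3600 = 203.1 / 3600 = 0.0564167 kg/s
Mean residence time: t_res = M/Q_s = 1.79 kg / 0.0564167 kg/s = 31.7282 s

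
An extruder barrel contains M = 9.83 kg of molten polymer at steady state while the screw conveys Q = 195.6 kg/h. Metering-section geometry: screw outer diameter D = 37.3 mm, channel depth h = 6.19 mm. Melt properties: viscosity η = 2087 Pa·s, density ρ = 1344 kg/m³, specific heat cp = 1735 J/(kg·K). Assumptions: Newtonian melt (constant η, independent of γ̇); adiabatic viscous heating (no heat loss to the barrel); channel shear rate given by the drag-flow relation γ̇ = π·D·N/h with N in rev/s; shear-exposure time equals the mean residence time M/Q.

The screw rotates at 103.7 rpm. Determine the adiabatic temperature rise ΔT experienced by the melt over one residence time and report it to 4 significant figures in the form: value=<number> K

value=173.3 K

Convert throughput: Q = 195.6 kg/h = 195.6/3600 = 0.0543333 kg/s
t_res = M / Q_s = 9.83 / 0.0543333 = 180.92 s
D = 37.3 mm = 0.0373 m;  h = 6.19 mm = 0.00619 m;  N = 103.7 rpm / 60 = 1.72833 rev/s
Shear rate: γ̇ = πDN/h = π·0.0373·1.72833/0.00619 = 32.7187 s⁻¹
ΔT = η·γ̇²·t_res/(ρ·cp) = [2087 × 32.7187² × 180.92] / [1344 × 1735] = 173.341 K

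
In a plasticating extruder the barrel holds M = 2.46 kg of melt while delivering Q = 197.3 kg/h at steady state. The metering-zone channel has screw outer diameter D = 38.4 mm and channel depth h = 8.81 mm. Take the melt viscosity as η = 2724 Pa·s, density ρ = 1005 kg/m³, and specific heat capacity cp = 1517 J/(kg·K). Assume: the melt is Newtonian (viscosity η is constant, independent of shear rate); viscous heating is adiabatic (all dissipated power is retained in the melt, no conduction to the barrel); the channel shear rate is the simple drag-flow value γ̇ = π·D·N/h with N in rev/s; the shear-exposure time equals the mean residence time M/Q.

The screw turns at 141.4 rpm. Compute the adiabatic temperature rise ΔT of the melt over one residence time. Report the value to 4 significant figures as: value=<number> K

value=83.52 K

Convert throughput: Q = 197.3 kg/h = 197.3/3600 = 0.0548056 kg/s
t_res = M / Q_s = 2.46 / 0.0548056 = 44.886 s
Geometry in metres: D = 38.4 mm → 0.0384 m, h = 8.81 mm → 0.00881 m; screw speed N = 141.4 rpm = 2.35667 rev/s
γ̇ = π D N / h = (π)(0.0384)(2.35667) / 0.00881 = 32.2703 s⁻¹
ΔT = η·γ̇²·t_res/(ρ·cp) = [2724 × 32.2703² × 44.886] / [1005 × 1517] = 83.5166 K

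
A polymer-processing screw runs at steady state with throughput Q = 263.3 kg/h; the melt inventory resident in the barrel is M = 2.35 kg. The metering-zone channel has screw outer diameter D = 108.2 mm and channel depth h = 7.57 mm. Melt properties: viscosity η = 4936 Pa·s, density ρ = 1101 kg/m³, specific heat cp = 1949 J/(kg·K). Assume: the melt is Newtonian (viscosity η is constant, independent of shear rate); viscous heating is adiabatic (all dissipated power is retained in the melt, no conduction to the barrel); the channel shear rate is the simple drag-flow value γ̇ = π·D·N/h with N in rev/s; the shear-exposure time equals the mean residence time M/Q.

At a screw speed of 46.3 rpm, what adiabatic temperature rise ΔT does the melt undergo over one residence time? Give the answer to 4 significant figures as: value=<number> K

value=88.74 K

Throughput in SI: Q_s = 263.3 kg/h ÷ 3600 s/h = 0.0731389 kg/s
t_res = M / Q_s = 2.35 ÷ 0.0731389 = 32.1306 s
Geometry in metres: D = 108.2 mm → 0.1082 m, h = 7.57 mm → 0.00757 m; screw speed N = 46.3 rpm = 0.771667 rev/s
γ̇ = π·D·N / h = π · 0.1082 · 0.771667 / 0.00757 = 34.6506 s⁻¹
ΔT = η·γ̇²·t_res/(ρ·cp) = [4936 × 34.6506² × 32.1306] / [1101 × 1949] = 88.7396 K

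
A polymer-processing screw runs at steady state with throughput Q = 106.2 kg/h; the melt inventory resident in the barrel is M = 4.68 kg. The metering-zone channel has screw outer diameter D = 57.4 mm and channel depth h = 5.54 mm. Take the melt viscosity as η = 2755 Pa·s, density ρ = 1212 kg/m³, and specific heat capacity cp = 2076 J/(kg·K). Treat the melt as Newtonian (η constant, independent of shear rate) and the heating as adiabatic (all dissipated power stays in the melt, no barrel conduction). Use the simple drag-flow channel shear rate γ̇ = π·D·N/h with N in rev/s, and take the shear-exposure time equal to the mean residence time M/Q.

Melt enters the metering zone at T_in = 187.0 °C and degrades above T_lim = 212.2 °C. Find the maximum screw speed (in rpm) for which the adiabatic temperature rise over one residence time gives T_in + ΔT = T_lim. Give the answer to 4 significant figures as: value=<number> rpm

value=22.20 rpm

Convert throughput: Q = 106.2 kg/h = 106.2/3600 = 0.0295 kg/s
t_res = M / Q_s = 4.68 ÷ 0.0295 = 158.644 s
Convert to metres: D = 0.0574 m, h = 0.00554 m
Allowable rise: ΔT_a = T_lim − T_in = 212.2 − 187.0 = 25.2 K
Invert ΔT = ηγ̇²t_res/(ρcp) for γ̇: γ̇_max² = ΔT_a ρ cp / (η t_res) = 25.2·1212·2076 / (2755·158.644) = 145.072 s⁻²
γ̇_max = √145.072 = 12.0446 s⁻¹
N_max = γ̇_max h / (πD) = 12.0446·0.00554/(π·0.0574) = 0.370033 rev/s → ×60 = 22.202 rpm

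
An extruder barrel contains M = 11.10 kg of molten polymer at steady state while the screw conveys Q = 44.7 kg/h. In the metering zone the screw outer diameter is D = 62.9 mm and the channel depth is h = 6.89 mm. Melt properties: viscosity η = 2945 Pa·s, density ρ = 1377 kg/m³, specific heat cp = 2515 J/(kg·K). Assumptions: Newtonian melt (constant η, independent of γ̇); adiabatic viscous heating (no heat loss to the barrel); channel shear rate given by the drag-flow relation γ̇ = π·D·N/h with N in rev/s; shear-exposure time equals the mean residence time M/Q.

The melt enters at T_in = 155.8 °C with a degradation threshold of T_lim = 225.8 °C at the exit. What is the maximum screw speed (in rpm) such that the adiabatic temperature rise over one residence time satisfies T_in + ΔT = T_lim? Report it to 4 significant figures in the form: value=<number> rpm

Q_s = Q / 3600 = 44.7 / 3600 = 0.0124167 kg/s
t_res = M / Q_s = 11.10 ÷ 0.0124167 = 893.96 s
D = 62.9 mm = 0.0629 m;  h = 6.89 mm = 0.00689 m
ΔT_a = T_lim − T_in = 225.8 °C − 155.8 °C = 70 K
γ̇_max² = ΔT_a·ρ·cp / (η·t_res) = [70 × 1377 × 2515] / [2945 × 893.96] = 92.0803 s⁻²
γ̇_max = sqrt(92.0803) = 9.59585 s⁻¹
N_max = γ̇_max h / (πD) = 9.59585·0.00689/(π·0.0629) = 0.334582 rev/s → ×60 = 20.0749 rpm

value=20.07 rpm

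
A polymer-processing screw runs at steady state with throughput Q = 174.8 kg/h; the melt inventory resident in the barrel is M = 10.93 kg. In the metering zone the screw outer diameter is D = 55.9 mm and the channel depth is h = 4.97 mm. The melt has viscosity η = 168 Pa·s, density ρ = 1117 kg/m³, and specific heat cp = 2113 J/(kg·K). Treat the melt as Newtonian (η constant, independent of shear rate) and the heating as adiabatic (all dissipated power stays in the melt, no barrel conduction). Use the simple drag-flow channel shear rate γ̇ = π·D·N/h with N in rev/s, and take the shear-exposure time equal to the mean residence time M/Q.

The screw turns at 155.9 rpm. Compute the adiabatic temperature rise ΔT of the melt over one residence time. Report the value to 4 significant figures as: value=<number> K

Q_s = Q / 3600 = 174.8 / 3600 = 0.0485556 kg/s
t_res = M / Q_s = 10.93 ÷ 0.0485556 = 225.103 s
Convert to SI: D = 0.0559 m, h = 0.00497 m, N = 155.9/60 = 2.59833 rev/s
γ̇ = π·D·N / h = π · 0.0559 · 2.59833 / 0.00497 = 91.8121 s⁻¹
Adiabatic rise: ΔT = η γ̇² t_res / (ρ cp) = 168·(91.8121)²·225.103 / (1117·2113) = 135.064 K

value=135.1 K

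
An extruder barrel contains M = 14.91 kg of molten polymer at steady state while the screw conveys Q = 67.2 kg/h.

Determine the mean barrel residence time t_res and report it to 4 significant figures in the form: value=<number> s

value=798.7 s

Convert throughput: Q = 67.2 kg/h = 67.2/3600 = 0.0186667 kg/s
t_res = M / Q_s = 14.91 / 0.0186667 = 798.75 s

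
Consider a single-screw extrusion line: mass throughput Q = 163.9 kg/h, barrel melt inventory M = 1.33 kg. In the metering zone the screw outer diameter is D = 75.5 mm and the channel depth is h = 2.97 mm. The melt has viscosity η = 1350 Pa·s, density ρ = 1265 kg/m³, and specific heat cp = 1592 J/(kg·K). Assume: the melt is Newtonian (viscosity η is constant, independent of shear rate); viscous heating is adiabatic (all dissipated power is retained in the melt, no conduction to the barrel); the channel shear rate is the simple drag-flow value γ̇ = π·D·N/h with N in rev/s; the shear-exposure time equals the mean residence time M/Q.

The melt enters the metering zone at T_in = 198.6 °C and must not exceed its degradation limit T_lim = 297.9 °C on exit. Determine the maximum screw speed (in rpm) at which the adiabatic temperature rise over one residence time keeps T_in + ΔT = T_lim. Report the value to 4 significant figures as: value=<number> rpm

Q_s = Q / 3600 = 163.9 / 3600 = 0.0455278 kg/s
Mean residence time: t_res = M/Q_s = 1.33 kg / 0.0455278 kg/s = 29.2129 s
Convert to metres: D = 0.0755 m, h = 0.00297 m
ΔT_a = T_lim − T_in = 297.9 − 198.6 = 99.3 K
Invert ΔT = ηγ̇²t_res/(ρcp) for γ̇: γ̇_max² = ΔT_a ρ cp / (η t_res) = 99.3·1265·1592 / (1350·29.2129) = 5070.77 s⁻²
γ̇_max = sqrt(5070.77) = 71.2093 s⁻¹
Solve γ̇ = πDN/h for N: N_max = γ̇_max·h/(π·D) = 71.2093 × 0.00297 / (π × 0.0755) = 0.891654 rev/s = 53.4993 rpm

value=53.50 rpm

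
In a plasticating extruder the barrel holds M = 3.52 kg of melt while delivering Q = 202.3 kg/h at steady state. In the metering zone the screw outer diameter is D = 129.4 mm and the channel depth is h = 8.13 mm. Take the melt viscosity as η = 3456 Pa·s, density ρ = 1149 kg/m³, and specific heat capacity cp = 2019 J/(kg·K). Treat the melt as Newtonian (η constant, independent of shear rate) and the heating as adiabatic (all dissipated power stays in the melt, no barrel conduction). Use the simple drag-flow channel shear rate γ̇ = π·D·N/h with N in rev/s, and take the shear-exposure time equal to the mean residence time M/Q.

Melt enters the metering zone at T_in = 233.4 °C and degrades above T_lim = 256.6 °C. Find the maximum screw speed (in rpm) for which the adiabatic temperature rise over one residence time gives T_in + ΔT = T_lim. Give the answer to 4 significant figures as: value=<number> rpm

value=18.92 rpm

Throughput in SI: Q_s = 202.3 kg/h ÷ 3600 s/h = 0.0561944 kg/s
Mean residence time: t_res = M/Q_s = 3.52 kg / 0.0561944 kg/s = 62.6396 s
Convert to metres: D = 0.1294 m, h = 0.00813 m
ΔT_a = T_lim − T_in = 256.6 °C − 233.4 °C = 23.2 K
Invert ΔT = ηγ̇²t_res/(ρcp) for γ̇: γ̇_max² = ΔT_a ρ cp / (η t_res) = 23.2·1149·2019 / (3456·62.6396) = 248.612 s⁻²
γ̇_max = √248.612 = 15.7674 s⁻¹
N_max = γ̇_max·h / (π·D) = 15.7674 · 0.00813 / (π · 0.1294) = 0.315331 rev/s = 18.9199 rpm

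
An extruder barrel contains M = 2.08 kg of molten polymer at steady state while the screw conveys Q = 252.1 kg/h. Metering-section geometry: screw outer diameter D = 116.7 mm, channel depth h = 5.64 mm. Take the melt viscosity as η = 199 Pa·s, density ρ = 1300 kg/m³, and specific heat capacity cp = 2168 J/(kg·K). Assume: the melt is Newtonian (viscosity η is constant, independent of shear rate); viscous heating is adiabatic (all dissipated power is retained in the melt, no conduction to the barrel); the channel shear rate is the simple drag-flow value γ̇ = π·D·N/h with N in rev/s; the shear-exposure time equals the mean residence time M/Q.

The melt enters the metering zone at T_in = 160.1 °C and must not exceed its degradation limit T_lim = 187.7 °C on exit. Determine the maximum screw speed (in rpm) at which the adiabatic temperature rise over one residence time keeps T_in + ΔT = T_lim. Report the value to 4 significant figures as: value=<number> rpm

value=105.9 rpm

Convert throughput: Q = 252.1 kg/h = 252.1/3600 = 0.0700278 kg/s
t_res = M / Q_s = 2.08 / 0.0700278 = 29.7025 s
Convert to metres: D = 0.1167 m, h = 0.00564 m
Allowable rise: ΔT_a = T_lim − T_in = 187.7 − 160.1 = 27.6 K
γ̇_max² = ΔT_a·ρ·cp / (η·t_res) = [27.6 × 1300 × 2168] / [199 × 29.7025] = 13160.3 s⁻²
γ̇_max = sqrt(13160.3) = 114.718 s⁻¹
Solve γ̇ = πDN/h for N: N_max = γ̇_max·h/(π·D) = 114.718 × 0.00564 / (π × 0.1167) = 1.76478 rev/s = 105.887 rpm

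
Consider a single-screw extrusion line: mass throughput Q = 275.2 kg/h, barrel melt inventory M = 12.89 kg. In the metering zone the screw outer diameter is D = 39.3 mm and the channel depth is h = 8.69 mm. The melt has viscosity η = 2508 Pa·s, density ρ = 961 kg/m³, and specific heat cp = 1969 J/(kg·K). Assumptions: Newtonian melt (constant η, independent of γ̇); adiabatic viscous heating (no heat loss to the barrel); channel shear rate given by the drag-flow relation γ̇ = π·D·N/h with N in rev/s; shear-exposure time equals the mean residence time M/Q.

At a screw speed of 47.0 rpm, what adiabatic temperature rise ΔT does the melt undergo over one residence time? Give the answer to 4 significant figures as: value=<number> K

Q_s = Q / 3600 = 275.2 / 3600 = 0.0764444 kg/s
t_res = M / Q_s = 12.89 ÷ 0.0764444 = 168.619 s
D = 39.3 mm = 0.0393 m;  h = 8.69 mm = 0.00869 m;  N = 47.0 rpm / 60 = 0.783333 rev/s
γ̇ = π·D·N / h = π · 0.0393 · 0.783333 / 0.00869 = 11.1293 s⁻¹
ΔT = η·γ̇²·t_res/(ρ·cp) = [2508 × 11.1293² × 168.619] / [961 × 1969] = 27.6824 K

value=27.68 K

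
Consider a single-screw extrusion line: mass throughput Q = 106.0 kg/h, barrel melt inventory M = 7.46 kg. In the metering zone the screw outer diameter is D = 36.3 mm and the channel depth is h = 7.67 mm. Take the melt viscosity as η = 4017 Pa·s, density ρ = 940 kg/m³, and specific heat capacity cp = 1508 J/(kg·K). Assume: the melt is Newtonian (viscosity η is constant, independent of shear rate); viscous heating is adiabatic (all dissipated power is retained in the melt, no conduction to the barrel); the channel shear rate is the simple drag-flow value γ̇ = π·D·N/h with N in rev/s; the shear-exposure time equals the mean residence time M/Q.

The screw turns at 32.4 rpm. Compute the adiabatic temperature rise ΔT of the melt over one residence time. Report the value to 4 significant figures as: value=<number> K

Convert throughput: Q = 106.0 kg/h = 106.0/3600 = 0.0294444 kg/s
t_res = M / Q_s = 7.46 / 0.0294444 = 253.358 s
Convert to SI: D = 0.0363 m, h = 0.00767 m, N = 32.4/60 = 0.54 rev/s
Shear rate: γ̇ = πDN/h = π·0.0363·0.54/0.00767 = 8.02888 s⁻¹
ΔT = η·γ̇²·t_res/(ρ·cp) = [4017 × 8.02888² × 253.358] / [940 × 1508] = 46.2826 K

value=46.28 K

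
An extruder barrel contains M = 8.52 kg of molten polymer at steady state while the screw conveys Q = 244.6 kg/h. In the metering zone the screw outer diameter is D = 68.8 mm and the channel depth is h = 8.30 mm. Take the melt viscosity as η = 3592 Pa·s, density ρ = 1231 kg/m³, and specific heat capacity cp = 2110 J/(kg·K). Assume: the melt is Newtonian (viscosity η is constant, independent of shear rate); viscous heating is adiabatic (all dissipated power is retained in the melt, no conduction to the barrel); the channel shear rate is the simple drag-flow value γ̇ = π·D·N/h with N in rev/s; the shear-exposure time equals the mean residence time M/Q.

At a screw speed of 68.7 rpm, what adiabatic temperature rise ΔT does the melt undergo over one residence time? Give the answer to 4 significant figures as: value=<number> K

value=154.2 K

Throughput in SI: Q_s = 244.6 kg/h ÷ 3600 s/h = 0.0679444 kg/s
Mean residence time: t_res = M/Q_s = 8.52 kg / 0.0679444 kg/s = 125.397 s
Convert to SI: D = 0.0688 m, h = 0.0083 m, N = 68.7/60 = 1.145 rev/s
Shear rate: γ̇ = πDN/h = π·0.0688·1.145/0.0083 = 29.8171 s⁻¹
ΔT = η·γ̇²·t_res / (ρ·cp) = 3592 · (29.8171)² · 125.397 / (1231 · 2110) = 154.175 K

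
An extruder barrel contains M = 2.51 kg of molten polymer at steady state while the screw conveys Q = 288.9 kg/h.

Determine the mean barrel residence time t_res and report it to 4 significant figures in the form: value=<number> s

value=31.28 s

Throughput in SI: Q_s = 288.9 kg/h ÷ 3600 s/h = 0.08025 kg/s
Mean residence time: t_res = M/Q_s = 2.51 kg / 0.08025 kg/s = 31.2773 s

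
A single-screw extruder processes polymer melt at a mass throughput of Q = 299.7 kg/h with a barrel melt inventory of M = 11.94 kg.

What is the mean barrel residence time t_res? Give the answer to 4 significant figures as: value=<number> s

value=143.4 s

Convert throughput: Q = 299.7 kg/h = 299.7/3600 = 0.08325 kg/s
t_res = M / Q_s = 11.94 / 0.08325 = 143.423 s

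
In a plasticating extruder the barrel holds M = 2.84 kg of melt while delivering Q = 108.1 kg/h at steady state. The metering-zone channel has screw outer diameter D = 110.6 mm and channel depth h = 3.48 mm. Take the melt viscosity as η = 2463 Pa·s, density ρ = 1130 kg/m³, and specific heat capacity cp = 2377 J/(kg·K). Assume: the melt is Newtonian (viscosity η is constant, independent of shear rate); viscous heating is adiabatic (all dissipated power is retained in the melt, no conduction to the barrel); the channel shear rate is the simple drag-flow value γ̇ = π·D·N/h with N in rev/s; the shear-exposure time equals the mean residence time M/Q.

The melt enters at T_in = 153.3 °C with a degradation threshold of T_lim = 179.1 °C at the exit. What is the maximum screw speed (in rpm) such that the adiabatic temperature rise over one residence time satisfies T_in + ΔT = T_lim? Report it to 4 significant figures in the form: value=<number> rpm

Q_s = Q / 3600 = 108.1 / 3600 = 0.0300278 kg/s
Mean residence time: t_res = M/Q_s = 2.84 kg / 0.0300278 kg/s = 94.5791 s
Convert to metres: D = 0.1106 m, h = 0.00348 m
ΔT_a = T_lim − T_in = 179.1 − 153.3 = 25.8 K
Invert ΔT = ηγ̇²t_res/(ρcp) for γ̇: γ̇_max² = ΔT_a ρ cp / (η t_res) = 25.8·1130·2377 / (2463·94.5791) = 297.487 s⁻²
γ̇_max = sqrt(297.487) = 17.2478 s⁻¹
N_max = γ̇_max h / (πD) = 17.2478·0.00348/(π·0.1106) = 0.172746 rev/s → ×60 = 10.3648 rpm

value=10.36 rpm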